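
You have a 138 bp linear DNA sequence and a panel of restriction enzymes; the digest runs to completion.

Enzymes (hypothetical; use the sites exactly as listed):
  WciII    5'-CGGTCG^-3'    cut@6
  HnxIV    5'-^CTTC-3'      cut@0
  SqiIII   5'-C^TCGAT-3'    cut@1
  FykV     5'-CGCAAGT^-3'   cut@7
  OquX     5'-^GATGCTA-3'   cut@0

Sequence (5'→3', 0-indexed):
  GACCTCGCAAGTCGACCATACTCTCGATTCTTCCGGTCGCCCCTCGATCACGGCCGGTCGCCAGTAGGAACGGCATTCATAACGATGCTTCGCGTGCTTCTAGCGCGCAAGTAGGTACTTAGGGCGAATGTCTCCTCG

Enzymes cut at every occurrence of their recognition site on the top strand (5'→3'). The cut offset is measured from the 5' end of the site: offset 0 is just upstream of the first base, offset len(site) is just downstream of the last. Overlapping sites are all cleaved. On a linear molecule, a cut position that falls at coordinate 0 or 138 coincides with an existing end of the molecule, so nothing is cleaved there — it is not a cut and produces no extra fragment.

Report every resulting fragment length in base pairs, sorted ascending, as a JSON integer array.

[4,6,9,10,11,12,16,17,26,27]

Scan for sites:
  WciII (CGGTCG, off=6): starts [33, 54] → cuts [39, 60]
  HnxIV (CTTC, off=0): starts [29, 87, 96] → cuts [29, 87, 96]
  SqiIII (CTCGAT, off=1): starts [22, 42] → cuts [23, 43]
  FykV (CGCAAGT, off=7): starts [5, 105] → cuts [12, 112]
  OquX (GATGCTA, off=0): no sites

All cut coordinates (distinct, sorted): [12, 23, 29, 39, 43, 60, 87, 96, 112]

Fragment lengths:
  [0,12): 12 bp
  [12,23): 11 bp
  [23,29): 6 bp
  [29,39): 10 bp
  [39,43): 4 bp
  [43,60): 17 bp
  [60,87): 27 bp
  [87,96): 9 bp
  [96,112): 16 bp
  [112,138): 26 bp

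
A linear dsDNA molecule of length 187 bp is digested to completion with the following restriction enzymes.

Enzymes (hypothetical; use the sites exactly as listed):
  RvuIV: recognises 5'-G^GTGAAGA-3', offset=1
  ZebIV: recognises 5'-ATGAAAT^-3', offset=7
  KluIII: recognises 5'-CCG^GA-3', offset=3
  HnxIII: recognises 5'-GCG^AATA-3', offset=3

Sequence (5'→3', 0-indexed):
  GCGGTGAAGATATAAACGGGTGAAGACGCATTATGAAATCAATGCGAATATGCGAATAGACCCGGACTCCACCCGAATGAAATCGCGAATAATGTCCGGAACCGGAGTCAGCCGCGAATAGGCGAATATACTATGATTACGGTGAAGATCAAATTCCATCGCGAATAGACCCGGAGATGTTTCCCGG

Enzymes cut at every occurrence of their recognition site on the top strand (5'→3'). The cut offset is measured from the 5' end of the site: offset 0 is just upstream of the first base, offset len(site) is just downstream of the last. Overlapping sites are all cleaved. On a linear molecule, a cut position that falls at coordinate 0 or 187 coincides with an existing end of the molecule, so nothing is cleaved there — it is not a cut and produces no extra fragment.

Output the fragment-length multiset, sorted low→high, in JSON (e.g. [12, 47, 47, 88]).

Scan for sites:
  RvuIV GGTGAAGA/1: at [2, 18, 140] ⇒ [3, 19, 141]
  ZebIV ATGAAAT/7: at [32, 76] ⇒ [39, 83]
  KluIII CCGGA/3: at [61, 95, 101, 170] ⇒ [64, 98, 104, 173]
  HnxIII GCGAATA/3: at [43, 51, 84, 113, 121, 160] ⇒ [46, 54, 87, 116, 124, 163]

Pooled cuts: [3, 19, 39, 46, 54, 64, 83, 87, 98, 104, 116, 124, 141, 163, 173]

Fragments:
  [0,3): 3 bp
  [3,19): 16 bp
  [19,39): 20 bp
  [39,46): 7 bp
  [46,54): 8 bp
  [54,64): 10 bp
  [64,83): 19 bp
  [83,87): 4 bp
  [87,98): 11 bp
  [98,104): 6 bp
  [104,116): 12 bp
  [116,124): 8 bp
  [124,141): 17 bp
  [141,163): 22 bp
  [163,173): 10 bp
  [173,187): 14 bp

[3,4,6,7,8,8,10,10,11,12,14,16,17,19,20,22]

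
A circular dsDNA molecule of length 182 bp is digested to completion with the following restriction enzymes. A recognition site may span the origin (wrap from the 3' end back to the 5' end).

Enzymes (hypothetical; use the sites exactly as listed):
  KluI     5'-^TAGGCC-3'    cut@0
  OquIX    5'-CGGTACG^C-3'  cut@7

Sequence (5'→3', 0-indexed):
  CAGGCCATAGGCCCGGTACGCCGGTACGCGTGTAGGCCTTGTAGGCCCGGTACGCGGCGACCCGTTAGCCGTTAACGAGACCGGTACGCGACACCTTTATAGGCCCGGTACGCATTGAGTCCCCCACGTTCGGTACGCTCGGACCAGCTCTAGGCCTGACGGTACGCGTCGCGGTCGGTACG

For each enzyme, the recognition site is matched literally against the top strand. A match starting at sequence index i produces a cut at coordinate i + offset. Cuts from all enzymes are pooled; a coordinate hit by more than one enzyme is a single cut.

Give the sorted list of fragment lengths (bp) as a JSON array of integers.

[4,7,8,9,11,13,13,13,13,16,16,25,34]

Site scan:
  KluI (TAGGCC, off=0): starts [7, 32, 41, 99, 150] → cuts [7, 32, 41, 99, 150]
  OquIX (CGGTACGC, off=7): starts [13, 21, 47, 81, 105, 130, 159, 175] → cuts [0, 20, 28, 54, 88, 112, 137, 166]

Pooled cuts: [0, 7, 20, 28, 32, 41, 54, 88, 99, 112, 137, 150, 166]

Fragments:
  0→7: 7 bp
  7→20: 13 bp
  20→28: 8 bp
  28→32: 4 bp
  32→41: 9 bp
  41→54: 13 bp
  54→88: 34 bp
  88→99: 11 bp
  99→112: 13 bp
  112→137: 25 bp
  137→150: 13 bp
  150→166: 16 bp
  166→0 (wrap): 182-166+0 = 16 bp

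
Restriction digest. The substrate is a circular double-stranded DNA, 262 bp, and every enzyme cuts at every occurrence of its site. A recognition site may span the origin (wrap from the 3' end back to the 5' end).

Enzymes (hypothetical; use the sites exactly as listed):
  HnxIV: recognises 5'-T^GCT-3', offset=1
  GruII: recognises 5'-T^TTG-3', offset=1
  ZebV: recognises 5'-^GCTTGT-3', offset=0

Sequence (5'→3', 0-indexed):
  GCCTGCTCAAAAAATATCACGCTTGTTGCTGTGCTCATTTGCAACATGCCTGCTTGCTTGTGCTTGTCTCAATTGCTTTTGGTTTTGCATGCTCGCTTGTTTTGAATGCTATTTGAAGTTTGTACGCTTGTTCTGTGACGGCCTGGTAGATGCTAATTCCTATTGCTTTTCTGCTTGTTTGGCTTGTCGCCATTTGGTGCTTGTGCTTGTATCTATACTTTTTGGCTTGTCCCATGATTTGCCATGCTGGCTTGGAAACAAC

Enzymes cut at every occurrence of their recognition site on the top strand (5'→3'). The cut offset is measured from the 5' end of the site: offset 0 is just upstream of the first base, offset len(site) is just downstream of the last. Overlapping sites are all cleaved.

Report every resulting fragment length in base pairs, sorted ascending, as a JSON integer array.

[3,3,4,4,4,5,5,5,6,6,6,6,6,6,6,6,7,7,7,7,8,12,13,13,13,14,16,17,21,26]

Site scan:
  HnxIV TGCT/1: at [3, 26, 31, 50, 54, 60, 73, 89, 106, 150, 163, 171, 197, 203, 244] ⇒ [4, 27, 32, 51, 55, 61, 74, 90, 107, 151, 164, 172, 198, 204, 245]
  GruII TTTG/1: at [37, 77, 83, 100, 111, 118, 177, 192, 220, 237] ⇒ [38, 78, 84, 101, 112, 119, 178, 193, 221, 238]
  ZebV GCTTGT/0: at [20, 55, 61, 94, 125, 172, 181, 198, 204, 224] ⇒ [20, 55, 61, 94, 125, 172, 181, 198, 204, 224]

Pooled cuts: [4, 20, 27, 32, 38, 51, 55, 61, 74, 78, 84, 90, 94, 101, 107, 112, 119, 125, 151, 164, 172, 178, 181, 193, 198, 204, 221, 224, 238, 245]

Fragments:
  4→20: 16 bp
  20→27: 7 bp
  27→32: 5 bp
  32→38: 6 bp
  38→51: 13 bp
  51→55: 4 bp
  55→61: 6 bp
  61→74: 13 bp
  74→78: 4 bp
  78→84: 6 bp
  84→90: 6 bp
  90→94: 4 bp
  94→101: 7 bp
  101→107: 6 bp
  107→112: 5 bp
  112→119: 7 bp
  119→125: 6 bp
  125→151: 26 bp
  151→164: 13 bp
  164→172: 8 bp
  172→178: 6 bp
  178→181: 3 bp
  181→193: 12 bp
  193→198: 5 bp
  198→204: 6 bp
  204→221: 17 bp
  221→224: 3 bp
  224→238: 14 bp
  238→245: 7 bp
  245→4 (wrap): 262-245+4 = 21 bp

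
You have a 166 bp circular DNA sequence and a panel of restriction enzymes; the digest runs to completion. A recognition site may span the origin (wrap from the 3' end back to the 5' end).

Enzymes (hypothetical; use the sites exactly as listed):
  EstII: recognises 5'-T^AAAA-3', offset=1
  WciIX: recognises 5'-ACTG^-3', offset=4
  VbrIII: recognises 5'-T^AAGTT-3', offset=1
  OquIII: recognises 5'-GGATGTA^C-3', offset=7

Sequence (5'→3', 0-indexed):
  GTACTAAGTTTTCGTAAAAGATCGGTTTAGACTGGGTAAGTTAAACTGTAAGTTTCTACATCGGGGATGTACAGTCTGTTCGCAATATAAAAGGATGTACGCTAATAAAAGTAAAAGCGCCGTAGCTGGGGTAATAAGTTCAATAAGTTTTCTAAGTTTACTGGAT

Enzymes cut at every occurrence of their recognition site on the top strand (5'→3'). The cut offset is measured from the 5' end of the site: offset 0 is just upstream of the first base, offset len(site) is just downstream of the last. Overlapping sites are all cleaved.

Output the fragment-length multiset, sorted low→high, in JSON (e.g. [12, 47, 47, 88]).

[1,2,3,6,6,7,9,9,10,10,11,11,17,19,22,23]

Scan for sites:
  EstII (TAAAA, off=1): starts [14, 87, 105, 111] → cuts [15, 88, 106, 112]
  WciIX (ACTG, off=4): starts [30, 44, 159] → cuts [34, 48, 163]
  VbrIII (TAAGTT, off=1): starts [4, 36, 48, 134, 143, 152] → cuts [5, 37, 49, 135, 144, 153]
  OquIII (GGATGTAC, off=7): starts [64, 92, 162] → cuts [3, 71, 99]

All cut coordinates (distinct, sorted): [3, 5, 15, 34, 37, 48, 49, 71, 88, 99, 106, 112, 135, 144, 153, 163]

Fragments:
  3→5: 2 bp
  5→15: 10 bp
  15→34: 19 bp
  34→37: 3 bp
  37→48: 11 bp
  48→49: 1 bp
  49→71: 22 bp
  71→88: 17 bp
  88→99: 11 bp
  99→106: 7 bp
  106→112: 6 bp
  112→135: 23 bp
  135→144: 9 bp
  144→153: 9 bp
  153→163: 10 bp
  163→3 (wrap): 166-163+3 = 6 bp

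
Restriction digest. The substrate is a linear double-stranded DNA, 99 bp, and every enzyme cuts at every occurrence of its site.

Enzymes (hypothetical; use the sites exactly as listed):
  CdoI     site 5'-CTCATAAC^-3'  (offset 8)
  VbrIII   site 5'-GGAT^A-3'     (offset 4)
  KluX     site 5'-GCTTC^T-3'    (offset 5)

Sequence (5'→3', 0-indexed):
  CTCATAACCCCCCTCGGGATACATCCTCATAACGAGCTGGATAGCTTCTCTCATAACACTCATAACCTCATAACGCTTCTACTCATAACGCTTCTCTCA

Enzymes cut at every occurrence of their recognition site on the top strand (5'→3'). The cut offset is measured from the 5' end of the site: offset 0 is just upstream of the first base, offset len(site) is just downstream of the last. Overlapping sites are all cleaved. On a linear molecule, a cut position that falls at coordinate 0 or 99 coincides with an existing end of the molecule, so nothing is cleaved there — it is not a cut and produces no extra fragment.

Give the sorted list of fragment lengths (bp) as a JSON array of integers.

Scan for sites:
  CdoI CTCATAAC/8: at [0, 25, 49, 58, 66, 81] ⇒ [8, 33, 57, 66, 74, 89]
  VbrIII GGATA/4: at [16, 38] ⇒ [20, 42]
  KluX GCTTCT/5: at [43, 74, 89] ⇒ [48, 79, 94]

Pooled cuts: [8, 20, 33, 42, 48, 57, 66, 74, 79, 89, 94]

Fragments:
  [0,8): 8 bp
  [8,20): 12 bp
  [20,33): 13 bp
  [33,42): 9 bp
  [42,48): 6 bp
  [48,57): 9 bp
  [57,66): 9 bp
  [66,74): 8 bp
  [74,79): 5 bp
  [79,89): 10 bp
  [89,94): 5 bp
  [94,99): 5 bp

[5,5,5,6,8,8,9,9,9,10,12,13]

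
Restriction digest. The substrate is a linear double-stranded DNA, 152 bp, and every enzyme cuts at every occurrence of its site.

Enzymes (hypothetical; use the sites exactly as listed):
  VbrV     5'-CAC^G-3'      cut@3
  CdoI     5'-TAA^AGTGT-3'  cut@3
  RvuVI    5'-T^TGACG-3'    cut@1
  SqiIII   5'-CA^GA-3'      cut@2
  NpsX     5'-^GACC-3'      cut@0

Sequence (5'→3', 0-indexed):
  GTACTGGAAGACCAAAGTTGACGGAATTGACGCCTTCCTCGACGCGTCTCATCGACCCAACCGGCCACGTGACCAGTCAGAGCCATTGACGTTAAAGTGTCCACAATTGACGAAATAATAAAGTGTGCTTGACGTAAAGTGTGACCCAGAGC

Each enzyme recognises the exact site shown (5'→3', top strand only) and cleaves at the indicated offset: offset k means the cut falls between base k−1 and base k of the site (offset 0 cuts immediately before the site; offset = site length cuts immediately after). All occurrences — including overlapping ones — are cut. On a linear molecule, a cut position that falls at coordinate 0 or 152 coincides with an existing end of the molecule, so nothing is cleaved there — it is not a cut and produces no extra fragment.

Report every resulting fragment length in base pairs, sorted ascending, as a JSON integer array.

Scan for sites:
  VbrV CACG/3: at [65] ⇒ [68]
  CdoI TAAAGTGT/3: at [92, 118, 134] ⇒ [95, 121, 137]
  RvuVI TTGACG/1: at [17, 26, 85, 106, 128] ⇒ [18, 27, 86, 107, 129]
  SqiIII CAGA/2: at [77, 146] ⇒ [79, 148]
  NpsX GACC/0: at [9, 53, 70, 142] ⇒ [9, 53, 70, 142]

All cut coordinates (distinct, sorted): [9, 18, 27, 53, 68, 70, 79, 86, 95, 107, 121, 129, 137, 142, 148]

Fragments:
  [0,9): 9 bp
  [9,18): 9 bp
  [18,27): 9 bp
  [27,53): 26 bp
  [53,68): 15 bp
  [68,70): 2 bp
  [70,79): 9 bp
  [79,86): 7 bp
  [86,95): 9 bp
  [95,107): 12 bp
  [107,121): 14 bp
  [121,129): 8 bp
  [129,137): 8 bp
  [137,142): 5 bp
  [142,148): 6 bp
  [148,152): 4 bp

[2,4,5,6,7,8,8,9,9,9,9,9,12,14,15,26]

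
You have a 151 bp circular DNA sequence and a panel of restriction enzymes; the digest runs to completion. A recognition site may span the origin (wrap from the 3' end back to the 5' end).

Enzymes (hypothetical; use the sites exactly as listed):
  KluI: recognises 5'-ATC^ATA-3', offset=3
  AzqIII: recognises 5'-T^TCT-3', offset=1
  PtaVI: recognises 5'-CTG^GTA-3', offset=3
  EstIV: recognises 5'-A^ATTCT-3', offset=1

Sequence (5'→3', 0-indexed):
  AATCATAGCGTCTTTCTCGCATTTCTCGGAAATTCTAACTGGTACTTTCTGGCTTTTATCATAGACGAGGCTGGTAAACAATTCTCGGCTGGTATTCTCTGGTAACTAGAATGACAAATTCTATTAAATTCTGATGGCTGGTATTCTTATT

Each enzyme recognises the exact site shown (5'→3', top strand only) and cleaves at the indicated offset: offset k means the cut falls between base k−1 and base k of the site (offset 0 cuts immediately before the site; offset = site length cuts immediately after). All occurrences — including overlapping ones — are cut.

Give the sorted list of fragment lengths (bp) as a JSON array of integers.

[2,2,2,2,4,4,6,6,7,8,8,8,9,9,10,11,11,13,13,16]

Scan for sites:
  KluI (ATCATA, off=3): starts [1, 57] → cuts [4, 60]
  AzqIII (TTCT, off=1): starts [13, 22, 32, 46, 81, 94, 118, 128, 143] → cuts [14, 23, 33, 47, 82, 95, 119, 129, 144]
  PtaVI (CTGGTA, off=3): starts [38, 70, 88, 98, 137] → cuts [41, 73, 91, 101, 140]
  EstIV (AATTCT, off=1): starts [30, 79, 116, 126] → cuts [31, 80, 117, 127]

All cut coordinates (distinct, sorted): [4, 14, 23, 31, 33, 41, 47, 60, 73, 80, 82, 91, 95, 101, 117, 119, 127, 129, 140, 144]

Fragment lengths:
  4→14: 10 bp
  14→23: 9 bp
  23→31: 8 bp
  31→33: 2 bp
  33→41: 8 bp
  41→47: 6 bp
  47→60: 13 bp
  60→73: 13 bp
  73→80: 7 bp
  80→82: 2 bp
  82→91: 9 bp
  91→95: 4 bp
  95→101: 6 bp
  101→117: 16 bp
  117→119: 2 bp
  119→127: 8 bp
  127→129: 2 bp
  129→140: 11 bp
  140→144: 4 bp
  144→4 (wrap): 151-144+4 = 11 bp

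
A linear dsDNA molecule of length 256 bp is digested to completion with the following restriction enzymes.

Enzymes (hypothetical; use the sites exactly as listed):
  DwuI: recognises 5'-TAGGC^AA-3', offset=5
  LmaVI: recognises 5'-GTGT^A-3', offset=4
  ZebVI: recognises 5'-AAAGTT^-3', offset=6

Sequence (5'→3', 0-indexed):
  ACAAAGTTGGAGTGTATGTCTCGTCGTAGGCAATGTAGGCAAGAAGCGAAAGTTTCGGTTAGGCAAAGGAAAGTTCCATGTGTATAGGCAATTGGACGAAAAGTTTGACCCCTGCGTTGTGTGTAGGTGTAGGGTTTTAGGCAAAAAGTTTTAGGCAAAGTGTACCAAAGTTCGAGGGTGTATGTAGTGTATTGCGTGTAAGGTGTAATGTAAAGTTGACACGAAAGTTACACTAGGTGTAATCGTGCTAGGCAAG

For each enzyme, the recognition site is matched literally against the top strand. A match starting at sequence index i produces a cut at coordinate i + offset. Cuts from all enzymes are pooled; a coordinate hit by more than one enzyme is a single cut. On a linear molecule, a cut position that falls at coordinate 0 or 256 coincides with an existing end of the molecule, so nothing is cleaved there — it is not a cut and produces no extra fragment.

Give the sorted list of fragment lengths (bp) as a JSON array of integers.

[3,6,6,6,7,7,7,8,8,8,9,9,9,9,9,10,11,11,11,12,12,13,14,16,16,19]

Per-enzyme occurrences:
  DwuI TAGGCAA/5: at [26, 35, 59, 84, 137, 151, 248] ⇒ [31, 40, 64, 89, 142, 156, 253]
  LmaVI GTGTA/4: at [11, 79, 120, 126, 159, 177, 186, 195, 202, 236] ⇒ [15, 83, 124, 130, 163, 181, 190, 199, 206, 240]
  ZebVI AAAGTT/6: at [2, 48, 69, 99, 144, 166, 211, 223] ⇒ [8, 54, 75, 105, 150, 172, 217, 229]

All cut coordinates (distinct, sorted): [8, 15, 31, 40, 54, 64, 75, 83, 89, 105, 124, 130, 142, 150, 156, 163, 172, 181, 190, 199, 206, 217, 229, 240, 253]

Fragments:
  [0,8): 8 bp
  [8,15): 7 bp
  [15,31): 16 bp
  [31,40): 9 bp
  [40,54): 14 bp
  [54,64): 10 bp
  [64,75): 11 bp
  [75,83): 8 bp
  [83,89): 6 bp
  [89,105): 16 bp
  [105,124): 19 bp
  [124,130): 6 bp
  [130,142): 12 bp
  [142,150): 8 bp
  [150,156): 6 bp
  [156,163): 7 bp
  [163,172): 9 bp
  [172,181): 9 bp
  [181,190): 9 bp
  [190,199): 9 bp
  [199,206): 7 bp
  [206,217): 11 bp
  [217,229): 12 bp
  [229,240): 11 bp
  [240,253): 13 bp
  [253,256): 3 bp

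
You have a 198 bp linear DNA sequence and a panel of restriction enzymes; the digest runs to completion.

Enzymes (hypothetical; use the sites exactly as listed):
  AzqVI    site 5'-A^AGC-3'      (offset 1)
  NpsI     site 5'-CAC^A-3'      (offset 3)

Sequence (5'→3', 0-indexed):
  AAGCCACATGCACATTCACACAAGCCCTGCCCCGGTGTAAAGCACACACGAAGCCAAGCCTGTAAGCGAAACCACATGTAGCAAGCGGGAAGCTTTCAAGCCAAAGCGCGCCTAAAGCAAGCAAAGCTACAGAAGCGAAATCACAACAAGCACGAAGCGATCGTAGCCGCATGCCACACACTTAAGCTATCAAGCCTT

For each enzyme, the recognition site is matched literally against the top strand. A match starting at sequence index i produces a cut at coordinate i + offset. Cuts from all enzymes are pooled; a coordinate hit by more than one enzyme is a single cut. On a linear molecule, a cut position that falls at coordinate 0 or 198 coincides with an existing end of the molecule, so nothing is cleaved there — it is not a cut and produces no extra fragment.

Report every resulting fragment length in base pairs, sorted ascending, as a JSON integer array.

[1,1,2,2,2,4,4,4,5,5,5,5,6,6,6,6,6,7,7,8,8,8,8,9,11,11,11,18,22]

Scan for sites:
  AzqVI AAGC/1: at [0, 21, 39, 50, 55, 63, 82, 89, 97, 103, 114, 118, 123, 132, 147, 154, 183, 191] ⇒ [1, 22, 40, 51, 56, 64, 83, 90, 98, 104, 115, 119, 124, 133, 148, 155, 184, 192]
  NpsI CACA/3: at [4, 10, 16, 18, 42, 44, 72, 141, 174, 176] ⇒ [7, 13, 19, 21, 45, 47, 75, 144, 177, 179]

All cut coordinates (distinct, sorted): [1, 7, 13, 19, 21, 22, 40, 45, 47, 51, 56, 64, 75, 83, 90, 98, 104, 115, 119, 124, 133, 144, 148, 155, 177, 179, 184, 192]

Fragments:
  [0,1): 1 bp
  [1,7): 6 bp
  [7,13): 6 bp
  [13,19): 6 bp
  [19,21): 2 bp
  [21,22): 1 bp
  [22,40): 18 bp
  [40,45): 5 bp
  [45,47): 2 bp
  [47,51): 4 bp
  [51,56): 5 bp
  [56,64): 8 bp
  [64,75): 11 bp
  [75,83): 8 bp
  [83,90): 7 bp
  [90,98): 8 bp
  [98,104): 6 bp
  [104,115): 11 bp
  [115,119): 4 bp
  [119,124): 5 bp
  [124,133): 9 bp
  [133,144): 11 bp
  [144,148): 4 bp
  [148,155): 7 bp
  [155,177): 22 bp
  [177,179): 2 bp
  [179,184): 5 bp
  [184,192): 8 bp
  [192,198): 6 bp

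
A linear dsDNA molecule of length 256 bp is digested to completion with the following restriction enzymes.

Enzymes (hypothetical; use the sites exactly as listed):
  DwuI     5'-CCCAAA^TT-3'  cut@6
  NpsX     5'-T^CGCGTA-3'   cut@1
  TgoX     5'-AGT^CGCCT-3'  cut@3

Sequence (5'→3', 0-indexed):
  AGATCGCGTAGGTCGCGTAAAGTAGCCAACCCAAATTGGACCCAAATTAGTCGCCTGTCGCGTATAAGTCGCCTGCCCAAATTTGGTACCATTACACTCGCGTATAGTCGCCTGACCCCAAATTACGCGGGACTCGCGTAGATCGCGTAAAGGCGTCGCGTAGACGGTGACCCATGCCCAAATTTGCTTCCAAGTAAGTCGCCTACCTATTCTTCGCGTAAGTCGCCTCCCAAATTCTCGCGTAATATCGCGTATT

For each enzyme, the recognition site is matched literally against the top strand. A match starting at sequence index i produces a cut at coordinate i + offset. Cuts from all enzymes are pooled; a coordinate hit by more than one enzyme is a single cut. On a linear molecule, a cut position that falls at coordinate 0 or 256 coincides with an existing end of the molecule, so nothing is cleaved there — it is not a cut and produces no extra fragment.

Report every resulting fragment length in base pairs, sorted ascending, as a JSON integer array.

Site scan:
  DwuI CCCAAATT/6: at [29, 40, 75, 116, 176, 228] ⇒ [35, 46, 81, 122, 182, 234]
  NpsX TCGCGTA/1: at [3, 12, 57, 97, 133, 142, 155, 213, 237, 247] ⇒ [4, 13, 58, 98, 134, 143, 156, 214, 238, 248]
  TgoX AGTCGCCT/3: at [48, 66, 105, 196, 220] ⇒ [51, 69, 108, 199, 223]

Pooled cuts: [4, 13, 35, 46, 51, 58, 69, 81, 98, 108, 122, 134, 143, 156, 182, 199, 214, 223, 234, 238, 248]

Fragments:
  [0,4): 4 bp
  [4,13): 9 bp
  [13,35): 22 bp
  [35,46): 11 bp
  [46,51): 5 bp
  [51,58): 7 bp
  [58,69): 11 bp
  [69,81): 12 bp
  [81,98): 17 bp
  [98,108): 10 bp
  [108,122): 14 bp
  [122,134): 12 bp
  [134,143): 9 bp
  [143,156): 13 bp
  [156,182): 26 bp
  [182,199): 17 bp
  [199,214): 15 bp
  [214,223): 9 bp
  [223,234): 11 bp
  [234,238): 4 bp
  [238,248): 10 bp
  [248,256): 8 bp

[4,4,5,7,8,9,9,9,10,10,11,11,11,12,12,13,14,15,17,17,22,26]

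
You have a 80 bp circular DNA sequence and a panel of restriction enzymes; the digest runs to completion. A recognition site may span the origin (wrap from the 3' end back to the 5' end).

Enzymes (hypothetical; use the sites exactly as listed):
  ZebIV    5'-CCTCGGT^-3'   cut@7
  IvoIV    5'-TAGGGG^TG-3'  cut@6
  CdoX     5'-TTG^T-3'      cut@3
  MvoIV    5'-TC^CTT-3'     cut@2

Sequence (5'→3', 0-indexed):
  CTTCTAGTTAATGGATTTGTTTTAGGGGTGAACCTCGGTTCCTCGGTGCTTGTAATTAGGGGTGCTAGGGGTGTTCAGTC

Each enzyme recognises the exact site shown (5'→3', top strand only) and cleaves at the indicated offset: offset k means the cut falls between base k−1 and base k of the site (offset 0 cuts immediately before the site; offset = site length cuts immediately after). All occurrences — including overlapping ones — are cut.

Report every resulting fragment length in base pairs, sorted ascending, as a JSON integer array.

[5,8,9,9,9,10,11,19]

Site scan:
  ZebIV (CCTCGGT, off=7): starts [32, 40] → cuts [39, 47]
  IvoIV (TAGGGGTG, off=6): starts [22, 56, 65] → cuts [28, 62, 71]
  CdoX (TTGT, off=3): starts [16, 49] → cuts [19, 52]
  MvoIV (TCCTT, off=2): starts [78] → cuts [0]

All cut coordinates (distinct, sorted): [0, 19, 28, 39, 47, 52, 62, 71]

Fragments:
  0→19: 19 bp
  19→28: 9 bp
  28→39: 11 bp
  39→47: 8 bp
  47→52: 5 bp
  52→62: 10 bp
  62→71: 9 bp
  71→0 (wrap): 80-71+0 = 9 bp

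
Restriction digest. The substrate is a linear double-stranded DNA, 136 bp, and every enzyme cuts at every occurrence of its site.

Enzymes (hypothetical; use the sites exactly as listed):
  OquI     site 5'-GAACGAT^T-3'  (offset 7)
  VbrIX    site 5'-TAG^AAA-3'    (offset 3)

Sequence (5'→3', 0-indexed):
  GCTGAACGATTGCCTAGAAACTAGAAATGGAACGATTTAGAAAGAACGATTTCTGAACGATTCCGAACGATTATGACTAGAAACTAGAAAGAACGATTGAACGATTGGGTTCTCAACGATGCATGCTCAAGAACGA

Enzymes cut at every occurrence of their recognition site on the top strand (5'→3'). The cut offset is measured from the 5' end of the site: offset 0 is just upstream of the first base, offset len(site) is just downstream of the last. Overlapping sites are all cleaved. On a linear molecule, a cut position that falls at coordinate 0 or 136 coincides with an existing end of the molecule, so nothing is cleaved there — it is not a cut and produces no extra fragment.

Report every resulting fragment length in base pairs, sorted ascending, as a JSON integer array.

Scan for sites:
  OquI (GAACGATT, off=7): starts [3, 29, 43, 54, 64, 90, 98] → cuts [10, 36, 50, 61, 71, 97, 105]
  VbrIX (TAGAAA, off=3): starts [14, 21, 37, 77, 84] → cuts [17, 24, 40, 80, 87]

All cut coordinates (distinct, sorted): [10, 17, 24, 36, 40, 50, 61, 71, 80, 87, 97, 105]

Fragments:
  [0,10): 10 bp
  [10,17): 7 bp
  [17,24): 7 bp
  [24,36): 12 bp
  [36,40): 4 bp
  [40,50): 10 bp
  [50,61): 11 bp
  [61,71): 10 bp
  [71,80): 9 bp
  [80,87): 7 bp
  [87,97): 10 bp
  [97,105): 8 bp
  [105,136): 31 bp

[4,7,7,7,8,9,10,10,10,10,11,12,31]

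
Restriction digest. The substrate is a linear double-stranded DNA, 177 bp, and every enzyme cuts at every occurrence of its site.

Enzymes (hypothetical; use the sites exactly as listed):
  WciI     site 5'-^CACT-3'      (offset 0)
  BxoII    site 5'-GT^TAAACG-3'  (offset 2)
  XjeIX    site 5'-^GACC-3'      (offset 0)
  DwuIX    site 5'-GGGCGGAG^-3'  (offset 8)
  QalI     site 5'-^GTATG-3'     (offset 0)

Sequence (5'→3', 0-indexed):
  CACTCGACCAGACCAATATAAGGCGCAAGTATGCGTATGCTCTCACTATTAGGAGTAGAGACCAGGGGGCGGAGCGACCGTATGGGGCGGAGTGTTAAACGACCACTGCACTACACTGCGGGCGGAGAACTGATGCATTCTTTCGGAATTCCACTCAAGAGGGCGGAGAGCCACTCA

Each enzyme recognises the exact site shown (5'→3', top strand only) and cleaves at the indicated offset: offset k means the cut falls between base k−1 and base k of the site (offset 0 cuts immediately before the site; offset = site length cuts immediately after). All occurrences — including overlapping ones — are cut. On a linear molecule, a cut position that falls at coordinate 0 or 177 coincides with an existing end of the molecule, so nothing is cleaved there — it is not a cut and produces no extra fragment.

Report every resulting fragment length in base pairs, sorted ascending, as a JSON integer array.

Scan for sites:
  WciI (CACT, off=0): starts [0, 43, 103, 108, 113, 151, 171] → cuts [43, 103, 108, 113, 151, 171] (position 0 is a terminus of the linear molecule — no cut)
  BxoII (GTTAAACG, off=2): starts [93] → cuts [95]
  XjeIX (GACC, off=0): starts [5, 10, 59, 75, 100] → cuts [5, 10, 59, 75, 100]
  DwuIX (GGGCGGAG, off=8): starts [66, 84, 119, 160] → cuts [74, 92, 127, 168]
  QalI (GTATG, off=0): starts [28, 34, 79] → cuts [28, 34, 79]

All cut coordinates (distinct, sorted): [5, 10, 28, 34, 43, 59, 74, 75, 79, 92, 95, 100, 103, 108, 113, 127, 151, 168, 171]

Fragments:
  [0,5): 5 bp
  [5,10): 5 bp
  [10,28): 18 bp
  [28,34): 6 bp
  [34,43): 9 bp
  [43,59): 16 bp
  [59,74): 15 bp
  [74,75): 1 bp
  [75,79): 4 bp
  [79,92): 13 bp
  [92,95): 3 bp
  [95,100): 5 bp
  [100,103): 3 bp
  [103,108): 5 bp
  [108,113): 5 bp
  [113,127): 14 bp
  [127,151): 24 bp
  [151,168): 17 bp
  [168,171): 3 bp
  [171,177): 6 bp

[1,3,3,3,4,5,5,5,5,5,6,6,9,13,14,15,16,17,18,24]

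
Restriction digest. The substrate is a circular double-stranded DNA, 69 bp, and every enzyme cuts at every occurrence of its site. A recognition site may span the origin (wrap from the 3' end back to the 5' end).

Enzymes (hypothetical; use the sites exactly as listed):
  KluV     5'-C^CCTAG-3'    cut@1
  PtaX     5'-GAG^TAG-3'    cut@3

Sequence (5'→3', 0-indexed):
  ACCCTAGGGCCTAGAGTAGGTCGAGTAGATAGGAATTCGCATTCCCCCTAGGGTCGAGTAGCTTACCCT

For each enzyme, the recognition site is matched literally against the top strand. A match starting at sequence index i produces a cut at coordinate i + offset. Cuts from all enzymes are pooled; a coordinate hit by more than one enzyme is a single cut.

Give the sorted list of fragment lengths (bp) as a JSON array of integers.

[9,12,13,14,21]

Per-enzyme occurrences:
  KluV CCCTAG/1: at [1, 45] ⇒ [2, 46]
  PtaX GAGTAG/3: at [13, 22, 55] ⇒ [16, 25, 58]

Pooled cuts: [2, 16, 25, 46, 58]

Fragments:
  2→16: 14 bp
  16→25: 9 bp
  25→46: 21 bp
  46→58: 12 bp
  58→2 (wrap): 69-58+2 = 13 bp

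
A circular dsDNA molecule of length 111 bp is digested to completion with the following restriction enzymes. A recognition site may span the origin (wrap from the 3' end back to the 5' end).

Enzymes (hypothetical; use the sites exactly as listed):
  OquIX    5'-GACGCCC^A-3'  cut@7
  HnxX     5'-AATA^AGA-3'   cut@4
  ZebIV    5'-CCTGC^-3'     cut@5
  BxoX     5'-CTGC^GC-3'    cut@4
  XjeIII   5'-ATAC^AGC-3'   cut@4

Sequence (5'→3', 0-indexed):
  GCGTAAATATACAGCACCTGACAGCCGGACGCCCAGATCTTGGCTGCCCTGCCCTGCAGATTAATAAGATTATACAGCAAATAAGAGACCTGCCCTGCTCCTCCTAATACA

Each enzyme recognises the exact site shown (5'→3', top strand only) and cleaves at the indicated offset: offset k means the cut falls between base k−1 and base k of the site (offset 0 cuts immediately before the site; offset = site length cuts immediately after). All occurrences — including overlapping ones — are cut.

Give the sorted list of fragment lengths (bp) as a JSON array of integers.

Scan for sites:
  OquIX (GACGCCCA, off=7): starts [27] → cuts [34]
  HnxX (AATAAGA, off=4): starts [62, 79] → cuts [66, 83]
  ZebIV (CCTGC, off=5): starts [47, 52, 88, 93] → cuts [52, 57, 93, 98]
  BxoX (CTGCGC, off=4): no sites
  XjeIII (ATACAGC, off=4): starts [8, 71, 106] → cuts [12, 75, 110]

Pooled cuts: [12, 34, 52, 57, 66, 75, 83, 93, 98, 110]

Fragment lengths:
  12→34: 22 bp
  34→52: 18 bp
  52→57: 5 bp
  57→66: 9 bp
  66→75: 9 bp
  75→83: 8 bp
  83→93: 10 bp
  93→98: 5 bp
  98→110: 12 bp
  110→12 (wrap): 111-110+12 = 13 bp

[5,5,8,9,9,10,12,13,18,22]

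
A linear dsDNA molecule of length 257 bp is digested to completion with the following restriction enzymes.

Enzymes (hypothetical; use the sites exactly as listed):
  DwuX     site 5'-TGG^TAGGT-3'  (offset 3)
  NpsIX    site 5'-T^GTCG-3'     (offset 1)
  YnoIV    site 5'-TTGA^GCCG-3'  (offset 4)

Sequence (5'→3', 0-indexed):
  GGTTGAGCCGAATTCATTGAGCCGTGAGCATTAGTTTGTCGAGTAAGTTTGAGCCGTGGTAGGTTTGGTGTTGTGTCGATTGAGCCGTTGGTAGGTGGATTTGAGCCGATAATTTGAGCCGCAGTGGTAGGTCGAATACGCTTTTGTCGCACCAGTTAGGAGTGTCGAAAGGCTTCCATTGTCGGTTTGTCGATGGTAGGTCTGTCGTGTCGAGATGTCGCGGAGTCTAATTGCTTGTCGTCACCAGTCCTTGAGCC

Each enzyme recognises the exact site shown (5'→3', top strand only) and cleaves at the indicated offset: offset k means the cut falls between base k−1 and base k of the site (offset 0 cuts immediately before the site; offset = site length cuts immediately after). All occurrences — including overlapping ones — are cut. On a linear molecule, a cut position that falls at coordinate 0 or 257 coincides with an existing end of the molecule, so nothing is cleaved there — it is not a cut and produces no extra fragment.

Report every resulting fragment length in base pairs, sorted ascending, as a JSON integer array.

Scan for sites:
  DwuX TGGTAGGT/3: at [56, 88, 124, 193] ⇒ [59, 91, 127, 196]
  NpsIX TGTCG/1: at [36, 73, 144, 162, 179, 187, 202, 207, 215, 235] ⇒ [37, 74, 145, 163, 180, 188, 203, 208, 216, 236]
  YnoIV TTGAGCCG/4: at [2, 16, 48, 79, 100, 113] ⇒ [6, 20, 52, 83, 104, 117]

All cut coordinates (distinct, sorted): [6, 20, 37, 52, 59, 74, 83, 91, 104, 117, 127, 145, 163, 180, 188, 196, 203, 208, 216, 236]

Fragment lengths:
  [0,6): 6 bp
  [6,20): 14 bp
  [20,37): 17 bp
  [37,52): 15 bp
  [52,59): 7 bp
  [59,74): 15 bp
  [74,83): 9 bp
  [83,91): 8 bp
  [91,104): 13 bp
  [104,117): 13 bp
  [117,127): 10 bp
  [127,145): 18 bp
  [145,163): 18 bp
  [163,180): 17 bp
  [180,188): 8 bp
  [188,196): 8 bp
  [196,203): 7 bp
  [203,208): 5 bp
  [208,216): 8 bp
  [216,236): 20 bp
  [236,257): 21 bp

[5,6,7,7,8,8,8,8,9,10,13,13,14,15,15,17,17,18,18,20,21]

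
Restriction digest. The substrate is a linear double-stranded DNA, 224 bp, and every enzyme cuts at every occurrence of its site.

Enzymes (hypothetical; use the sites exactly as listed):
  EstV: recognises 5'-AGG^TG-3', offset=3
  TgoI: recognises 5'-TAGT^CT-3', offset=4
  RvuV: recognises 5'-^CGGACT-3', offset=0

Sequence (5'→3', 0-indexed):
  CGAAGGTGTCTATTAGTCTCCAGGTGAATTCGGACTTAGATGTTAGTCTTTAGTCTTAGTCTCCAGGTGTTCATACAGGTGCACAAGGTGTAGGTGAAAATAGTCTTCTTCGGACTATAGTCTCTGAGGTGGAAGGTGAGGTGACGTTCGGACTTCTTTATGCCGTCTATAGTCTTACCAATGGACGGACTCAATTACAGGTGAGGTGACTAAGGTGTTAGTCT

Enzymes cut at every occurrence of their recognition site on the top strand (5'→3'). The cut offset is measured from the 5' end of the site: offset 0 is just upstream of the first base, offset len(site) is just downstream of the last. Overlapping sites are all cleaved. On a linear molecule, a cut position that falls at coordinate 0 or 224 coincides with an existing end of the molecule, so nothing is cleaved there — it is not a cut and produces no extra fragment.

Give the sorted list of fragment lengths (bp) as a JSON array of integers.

[2,5,5,6,6,6,6,6,7,7,7,7,7,7,8,9,9,10,11,11,12,12,16,17,25]

Per-enzyme occurrences:
  EstV (AGGTG, off=3): starts [3, 21, 64, 76, 85, 91, 126, 133, 138, 198, 203, 212] → cuts [6, 24, 67, 79, 88, 94, 129, 136, 141, 201, 206, 215]
  TgoI (TAGTCT, off=4): starts [13, 43, 50, 56, 100, 117, 169, 218] → cuts [17, 47, 54, 60, 104, 121, 173, 222]
  RvuV (CGGACT, off=0): starts [30, 110, 148, 185] → cuts [30, 110, 148, 185]

Pooled cuts: [6, 17, 24, 30, 47, 54, 60, 67, 79, 88, 94, 104, 110, 121, 129, 136, 141, 148, 173, 185, 201, 206, 215, 222]

Fragment lengths:
  [0,6): 6 bp
  [6,17): 11 bp
  [17,24): 7 bp
  [24,30): 6 bp
  [30,47): 17 bp
  [47,54): 7 bp
  [54,60): 6 bp
  [60,67): 7 bp
  [67,79): 12 bp
  [79,88): 9 bp
  [88,94): 6 bp
  [94,104): 10 bp
  [104,110): 6 bp
  [110,121): 11 bp
  [121,129): 8 bp
  [129,136): 7 bp
  [136,141): 5 bp
  [141,148): 7 bp
  [148,173): 25 bp
  [173,185): 12 bp
  [185,201): 16 bp
  [201,206): 5 bp
  [206,215): 9 bp
  [215,222): 7 bp
  [222,224): 2 bp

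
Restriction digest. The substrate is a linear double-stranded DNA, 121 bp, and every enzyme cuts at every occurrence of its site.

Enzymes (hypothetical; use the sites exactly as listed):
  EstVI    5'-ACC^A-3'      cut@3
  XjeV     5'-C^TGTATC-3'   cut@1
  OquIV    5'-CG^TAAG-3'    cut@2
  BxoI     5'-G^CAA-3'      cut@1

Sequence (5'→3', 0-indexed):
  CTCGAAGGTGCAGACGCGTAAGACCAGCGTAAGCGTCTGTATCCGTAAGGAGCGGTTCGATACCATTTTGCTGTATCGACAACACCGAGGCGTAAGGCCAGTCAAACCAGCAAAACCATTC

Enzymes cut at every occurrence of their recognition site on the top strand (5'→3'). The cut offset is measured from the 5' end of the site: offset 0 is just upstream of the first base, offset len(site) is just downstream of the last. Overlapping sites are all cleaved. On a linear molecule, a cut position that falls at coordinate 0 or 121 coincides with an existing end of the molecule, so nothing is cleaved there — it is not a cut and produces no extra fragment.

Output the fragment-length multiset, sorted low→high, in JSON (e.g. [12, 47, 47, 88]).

Per-enzyme occurrences:
  EstVI (ACCA, off=3): starts [22, 61, 105, 114] → cuts [25, 64, 108, 117]
  XjeV (CTGTATC, off=1): starts [36, 70] → cuts [37, 71]
  OquIV (CGTAAG, off=2): starts [16, 27, 43, 90] → cuts [18, 29, 45, 92]
  BxoI (GCAA, off=1): starts [109] → cuts [110]

All cut coordinates (distinct, sorted): [18, 25, 29, 37, 45, 64, 71, 92, 108, 110, 117]

Fragments:
  [0,18): 18 bp
  [18,25): 7 bp
  [25,29): 4 bp
  [29,37): 8 bp
  [37,45): 8 bp
  [45,64): 19 bp
  [64,71): 7 bp
  [71,92): 21 bp
  [92,108): 16 bp
  [108,110): 2 bp
  [110,117): 7 bp
  [117,121): 4 bp

[2,4,4,7,7,7,8,8,16,18,19,21]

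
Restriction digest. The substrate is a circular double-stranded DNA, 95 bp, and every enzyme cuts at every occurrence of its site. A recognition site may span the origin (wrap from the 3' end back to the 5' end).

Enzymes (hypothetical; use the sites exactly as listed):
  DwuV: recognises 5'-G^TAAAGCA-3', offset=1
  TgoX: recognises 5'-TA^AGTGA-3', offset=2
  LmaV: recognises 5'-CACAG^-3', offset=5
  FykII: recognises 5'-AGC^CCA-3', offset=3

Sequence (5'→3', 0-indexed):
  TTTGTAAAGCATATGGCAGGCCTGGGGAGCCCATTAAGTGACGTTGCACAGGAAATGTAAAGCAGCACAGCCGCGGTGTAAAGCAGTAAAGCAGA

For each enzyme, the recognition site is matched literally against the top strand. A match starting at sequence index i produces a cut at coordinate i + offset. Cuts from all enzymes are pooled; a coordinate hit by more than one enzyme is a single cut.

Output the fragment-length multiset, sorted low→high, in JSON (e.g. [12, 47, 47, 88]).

[6,6,8,8,13,13,15,26]

Site scan:
  DwuV (GTAAAGCA, off=1): starts [3, 56, 77, 85] → cuts [4, 57, 78, 86]
  TgoX (TAAGTGA, off=2): starts [34] → cuts [36]
  LmaV (CACAG, off=5): starts [46, 65] → cuts [51, 70]
  FykII (AGCCCA, off=3): starts [27] → cuts [30]

Pooled cuts: [4, 30, 36, 51, 57, 70, 78, 86]

Fragments:
  4→30: 26 bp
  30→36: 6 bp
  36→51: 15 bp
  51→57: 6 bp
  57→70: 13 bp
  70→78: 8 bp
  78→86: 8 bp
  86→4 (wrap): 95-86+4 = 13 bp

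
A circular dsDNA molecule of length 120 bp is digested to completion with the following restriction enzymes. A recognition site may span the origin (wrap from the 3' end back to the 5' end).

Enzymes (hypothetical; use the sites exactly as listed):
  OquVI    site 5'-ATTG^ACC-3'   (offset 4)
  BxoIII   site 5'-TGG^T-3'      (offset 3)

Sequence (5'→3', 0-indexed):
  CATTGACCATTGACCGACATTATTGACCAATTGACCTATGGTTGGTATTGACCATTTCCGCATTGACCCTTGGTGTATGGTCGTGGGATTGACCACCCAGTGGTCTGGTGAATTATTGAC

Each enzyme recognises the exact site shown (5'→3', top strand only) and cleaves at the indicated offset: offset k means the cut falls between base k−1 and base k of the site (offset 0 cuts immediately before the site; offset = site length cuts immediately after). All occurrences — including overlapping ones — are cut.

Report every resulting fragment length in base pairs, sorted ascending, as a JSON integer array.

[4,5,5,7,7,7,8,8,8,10,11,12,13,15]

Site scan:
  OquVI (ATTGACC, off=4): starts [1, 8, 21, 29, 46, 61, 87, 114] → cuts [5, 12, 25, 33, 50, 65, 91, 118]
  BxoIII (TGGT, off=3): starts [38, 42, 70, 77, 100, 105] → cuts [41, 45, 73, 80, 103, 108]

Pooled cuts: [5, 12, 25, 33, 41, 45, 50, 65, 73, 80, 91, 103, 108, 118]

Fragment lengths:
  5→12: 7 bp
  12→25: 13 bp
  25→33: 8 bp
  33→41: 8 bp
  41→45: 4 bp
  45→50: 5 bp
  50→65: 15 bp
  65→73: 8 bp
  73→80: 7 bp
  80→91: 11 bp
  91→103: 12 bp
  103→108: 5 bp
  108→118: 10 bp
  118→5 (wrap): 120-118+5 = 7 bp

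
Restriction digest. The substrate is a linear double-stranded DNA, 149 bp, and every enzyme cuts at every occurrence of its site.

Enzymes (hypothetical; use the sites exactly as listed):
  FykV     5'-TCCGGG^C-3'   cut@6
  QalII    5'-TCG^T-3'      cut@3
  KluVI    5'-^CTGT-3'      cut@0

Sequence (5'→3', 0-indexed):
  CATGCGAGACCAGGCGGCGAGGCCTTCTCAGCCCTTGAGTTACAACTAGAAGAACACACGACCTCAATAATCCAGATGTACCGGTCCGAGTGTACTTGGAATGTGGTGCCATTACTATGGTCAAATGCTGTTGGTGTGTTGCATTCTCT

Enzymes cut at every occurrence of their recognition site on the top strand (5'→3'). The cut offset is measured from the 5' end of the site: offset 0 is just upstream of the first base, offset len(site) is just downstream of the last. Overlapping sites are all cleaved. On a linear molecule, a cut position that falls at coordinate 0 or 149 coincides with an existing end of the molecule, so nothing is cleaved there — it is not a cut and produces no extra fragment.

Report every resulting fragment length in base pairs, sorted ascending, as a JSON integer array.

[22,127]

Scan for sites:
  FykV (TCCGGGC, off=6): no sites
  QalII (TCGT, off=3): no sites
  KluVI CTGT/0: at [127] ⇒ [127]

Pooled cuts: [127]

Fragment lengths:
  [0,127): 127 bp
  [127,149): 22 bp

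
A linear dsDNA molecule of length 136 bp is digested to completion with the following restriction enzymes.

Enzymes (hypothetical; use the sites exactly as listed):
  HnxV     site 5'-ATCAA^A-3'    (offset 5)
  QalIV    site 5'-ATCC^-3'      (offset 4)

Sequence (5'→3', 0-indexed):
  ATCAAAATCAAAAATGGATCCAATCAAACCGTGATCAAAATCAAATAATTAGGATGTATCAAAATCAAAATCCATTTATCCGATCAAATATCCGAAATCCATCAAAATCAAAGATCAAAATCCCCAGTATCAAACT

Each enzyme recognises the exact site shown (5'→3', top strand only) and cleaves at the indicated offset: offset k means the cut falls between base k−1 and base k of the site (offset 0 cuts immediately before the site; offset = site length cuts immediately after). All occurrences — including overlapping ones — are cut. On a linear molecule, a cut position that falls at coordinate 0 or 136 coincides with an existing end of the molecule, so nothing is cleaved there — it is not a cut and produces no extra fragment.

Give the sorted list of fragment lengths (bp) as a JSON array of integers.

[3,5,5,5,5,6,6,6,6,6,6,6,7,7,8,10,10,11,18]

Per-enzyme occurrences:
  HnxV ATCAAA/5: at [0, 6, 22, 33, 39, 57, 63, 82, 100, 106, 113, 128] ⇒ [5, 11, 27, 38, 44, 62, 68, 87, 105, 111, 118, 133]
  QalIV ATCC/4: at [17, 69, 77, 89, 96, 119] ⇒ [21, 73, 81, 93, 100, 123]

All cut coordinates (distinct, sorted): [5, 11, 21, 27, 38, 44, 62, 68, 73, 81, 87, 93, 100, 105, 111, 118, 123, 133]

Fragments:
  [0,5): 5 bp
  [5,11): 6 bp
  [11,21): 10 bp
  [21,27): 6 bp
  [27,38): 11 bp
  [38,44): 6 bp
  [44,62): 18 bp
  [62,68): 6 bp
  [68,73): 5 bp
  [73,81): 8 bp
  [81,87): 6 bp
  [87,93): 6 bp
  [93,100): 7 bp
  [100,105): 5 bp
  [105,111): 6 bp
  [111,118): 7 bp
  [118,123): 5 bp
  [123,133): 10 bp
  [133,136): 3 bp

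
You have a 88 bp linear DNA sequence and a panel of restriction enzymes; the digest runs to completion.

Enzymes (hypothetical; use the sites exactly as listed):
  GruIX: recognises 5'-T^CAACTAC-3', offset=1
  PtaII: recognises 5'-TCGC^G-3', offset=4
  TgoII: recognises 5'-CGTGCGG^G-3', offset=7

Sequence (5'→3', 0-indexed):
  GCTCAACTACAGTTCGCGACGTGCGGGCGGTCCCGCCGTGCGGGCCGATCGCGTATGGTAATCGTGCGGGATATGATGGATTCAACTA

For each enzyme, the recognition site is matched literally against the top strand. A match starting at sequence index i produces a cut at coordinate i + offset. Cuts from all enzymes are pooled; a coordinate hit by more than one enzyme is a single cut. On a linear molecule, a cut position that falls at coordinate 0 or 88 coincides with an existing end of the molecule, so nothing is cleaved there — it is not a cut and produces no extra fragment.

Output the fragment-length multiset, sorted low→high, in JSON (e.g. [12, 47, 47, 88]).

[3,9,9,14,17,17,19]

Site scan:
  GruIX TCAACTAC/1: at [2] ⇒ [3]
  PtaII TCGCG/4: at [13, 48] ⇒ [17, 52]
  TgoII CGTGCGGG/7: at [19, 36, 62] ⇒ [26, 43, 69]

All cut coordinates (distinct, sorted): [3, 17, 26, 43, 52, 69]

Fragments:
  [0,3): 3 bp
  [3,17): 14 bp
  [17,26): 9 bp
  [26,43): 17 bp
  [43,52): 9 bp
  [52,69): 17 bp
  [69,88): 19 bp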